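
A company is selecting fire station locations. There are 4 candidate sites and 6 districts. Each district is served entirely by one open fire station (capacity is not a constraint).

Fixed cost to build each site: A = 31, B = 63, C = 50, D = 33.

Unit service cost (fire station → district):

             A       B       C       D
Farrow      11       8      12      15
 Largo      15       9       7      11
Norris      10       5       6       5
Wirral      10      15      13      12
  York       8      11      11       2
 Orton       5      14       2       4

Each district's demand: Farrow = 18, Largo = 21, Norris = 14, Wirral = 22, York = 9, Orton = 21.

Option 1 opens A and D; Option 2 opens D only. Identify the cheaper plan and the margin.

Option 1 is cheaper by 85.

Option 1: {A, D}: Farrow→A 11·18=198, Largo→D 11·21=231, Norris→D 5·14=70, Wirral→A 10·22=220, York→D 2·9=18, Orton→D 4·21=84. Service 821; fixed 64; total 885.
Option 2: {D}: Farrow→D 15·18=270, Largo→D 11·21=231, Norris→D 5·14=70, Wirral→D 12·22=264, York→D 2·9=18, Orton→D 4·21=84. Service 937; fixed 33; total 970.
Difference: |885 − 970| = 85.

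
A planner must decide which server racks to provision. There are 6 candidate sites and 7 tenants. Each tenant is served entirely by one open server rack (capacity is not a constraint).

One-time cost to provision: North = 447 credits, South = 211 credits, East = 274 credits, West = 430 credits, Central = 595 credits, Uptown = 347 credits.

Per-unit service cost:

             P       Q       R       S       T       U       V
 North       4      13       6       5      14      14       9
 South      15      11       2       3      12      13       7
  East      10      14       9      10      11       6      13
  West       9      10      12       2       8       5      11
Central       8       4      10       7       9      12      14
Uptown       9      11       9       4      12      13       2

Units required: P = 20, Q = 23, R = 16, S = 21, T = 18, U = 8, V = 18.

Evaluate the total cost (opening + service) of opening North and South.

Each tenant is assigned to its cheapest site among the open ones.
{North, South}: P→North 4·20=80, Q→South 11·23=253, R→South 2·16=32, S→South 3·21=63, T→South 12·18=216, U→South 13·8=104, V→South 7·18=126. Service 874; fixed 658; total 1532.

Total cost: 1532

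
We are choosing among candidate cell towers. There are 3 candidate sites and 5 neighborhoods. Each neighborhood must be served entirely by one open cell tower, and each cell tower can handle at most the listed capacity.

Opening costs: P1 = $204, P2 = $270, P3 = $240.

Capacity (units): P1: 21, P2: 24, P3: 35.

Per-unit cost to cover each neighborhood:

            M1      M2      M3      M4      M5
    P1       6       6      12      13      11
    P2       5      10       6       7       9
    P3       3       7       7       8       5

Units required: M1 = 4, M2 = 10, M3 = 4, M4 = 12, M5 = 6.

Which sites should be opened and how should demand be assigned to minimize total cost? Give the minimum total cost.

Minimum total cost: 670

Open {P1, P3}: M1→P3 3·4=12, M2→P1 6·10=60, M3→P3 7·4=28, M4→P3 8·12=96, M5→P3 5·6=30.
Loads: P1 carries 10/21, P3 carries 26/35. Service 226; fixed 444; total 670.
Next best feasible plan costs 682.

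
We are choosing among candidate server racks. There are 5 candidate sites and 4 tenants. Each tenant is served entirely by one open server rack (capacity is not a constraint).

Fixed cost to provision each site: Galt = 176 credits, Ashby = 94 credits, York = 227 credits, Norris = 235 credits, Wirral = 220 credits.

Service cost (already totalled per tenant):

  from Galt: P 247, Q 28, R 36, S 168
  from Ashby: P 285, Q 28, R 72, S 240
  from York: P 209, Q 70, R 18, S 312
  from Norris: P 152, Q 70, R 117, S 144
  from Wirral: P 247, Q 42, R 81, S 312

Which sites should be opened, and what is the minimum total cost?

For any fixed open set, each tenant goes to its cheapest open site; total = fixed + service.
{Galt}: P→Galt 247, Q→Galt 28, R→Galt 36, S→Galt 168. Service 479; fixed 176; total 655.
{Norris}: P→Norris 152, Q→Norris 70, R→Norris 117, S→Norris 144. Service 483; fixed 235; total 718.
{Ashby}: service 625 + fixed 94 = 719
{Galt, Ashby, York, Norris, Wirral}: service 342 + fixed 952 = 1294
No other subset beats 655.

Open Galt only; minimum total cost 655.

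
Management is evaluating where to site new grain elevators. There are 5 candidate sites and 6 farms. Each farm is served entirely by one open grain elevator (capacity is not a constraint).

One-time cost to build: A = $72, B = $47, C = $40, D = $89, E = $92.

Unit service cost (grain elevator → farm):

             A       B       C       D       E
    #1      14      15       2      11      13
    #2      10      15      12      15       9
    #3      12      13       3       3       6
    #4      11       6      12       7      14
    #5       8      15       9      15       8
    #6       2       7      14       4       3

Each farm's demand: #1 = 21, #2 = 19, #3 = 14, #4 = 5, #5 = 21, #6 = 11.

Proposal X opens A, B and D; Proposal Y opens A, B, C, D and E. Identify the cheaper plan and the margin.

Proposal Y is cheaper by 76.

Proposal X: {A, B, D}: #1→D 11·21=231, #2→A 10·19=190, #3→D 3·14=42, #4→B 6·5=30, #5→A 8·21=168, #6→A 2·11=22. Service 683; fixed 208; total 891.
Proposal Y: {A, B, C, D, E}: #1→C 2·21=42, #2→E 9·19=171, #3→C 3·14=42, #4→B 6·5=30, #5→A 8·21=168, #6→A 2·11=22. Service 475; fixed 340; total 815.
Difference: |891 − 815| = 76.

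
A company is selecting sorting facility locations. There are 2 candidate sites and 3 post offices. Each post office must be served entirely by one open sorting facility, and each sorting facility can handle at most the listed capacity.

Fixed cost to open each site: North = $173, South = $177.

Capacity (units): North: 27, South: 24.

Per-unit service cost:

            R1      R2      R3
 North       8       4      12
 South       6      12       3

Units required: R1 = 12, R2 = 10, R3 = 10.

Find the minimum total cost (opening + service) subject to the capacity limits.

Minimum total cost: 492

Open {North, South}: R1→South 6·12=72, R2→North 4·10=40, R3→South 3·10=30.
Loads: North carries 10/27, South carries 22/24. Service 142; fixed 350; total 492.
Next best feasible plan costs 516.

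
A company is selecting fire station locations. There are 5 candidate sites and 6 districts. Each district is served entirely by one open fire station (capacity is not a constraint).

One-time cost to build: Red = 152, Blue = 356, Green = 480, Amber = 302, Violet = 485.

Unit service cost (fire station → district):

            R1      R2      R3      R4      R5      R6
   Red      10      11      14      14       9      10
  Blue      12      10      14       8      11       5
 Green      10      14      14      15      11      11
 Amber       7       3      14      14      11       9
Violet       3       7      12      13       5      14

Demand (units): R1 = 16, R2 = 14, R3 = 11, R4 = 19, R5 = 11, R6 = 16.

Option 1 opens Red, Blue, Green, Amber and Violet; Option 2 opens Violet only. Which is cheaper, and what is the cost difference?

Option 2 is cheaper by 995.

Option 1: {Red, Blue, Green, Amber, Violet}: R1→Violet 3·16=48, R2→Amber 3·14=42, R3→Violet 12·11=132, R4→Blue 8·19=152, R5→Violet 5·11=55, R6→Blue 5·16=80. Service 509; fixed 1775; total 2284.
Option 2: {Violet}: R1→Violet 3·16=48, R2→Violet 7·14=98, R3→Violet 12·11=132, R4→Violet 13·19=247, R5→Violet 5·11=55, R6→Violet 14·16=224. Service 804; fixed 485; total 1289.
Difference: |2284 − 1289| = 995.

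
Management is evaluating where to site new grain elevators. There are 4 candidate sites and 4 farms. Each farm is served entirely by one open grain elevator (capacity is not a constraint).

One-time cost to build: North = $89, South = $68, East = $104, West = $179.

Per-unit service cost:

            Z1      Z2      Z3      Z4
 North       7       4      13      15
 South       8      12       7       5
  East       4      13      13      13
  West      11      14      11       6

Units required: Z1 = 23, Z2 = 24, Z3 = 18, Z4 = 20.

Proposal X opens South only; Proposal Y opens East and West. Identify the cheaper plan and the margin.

Proposal X: {South}: Z1→South 8·23=184, Z2→South 12·24=288, Z3→South 7·18=126, Z4→South 5·20=100. Service 698; fixed 68; total 766.
Proposal Y: {East, West}: Z1→East 4·23=92, Z2→East 13·24=312, Z3→West 11·18=198, Z4→West 6·20=120. Service 722; fixed 283; total 1005.
Difference: |766 − 1005| = 239.

Proposal X is cheaper by 239.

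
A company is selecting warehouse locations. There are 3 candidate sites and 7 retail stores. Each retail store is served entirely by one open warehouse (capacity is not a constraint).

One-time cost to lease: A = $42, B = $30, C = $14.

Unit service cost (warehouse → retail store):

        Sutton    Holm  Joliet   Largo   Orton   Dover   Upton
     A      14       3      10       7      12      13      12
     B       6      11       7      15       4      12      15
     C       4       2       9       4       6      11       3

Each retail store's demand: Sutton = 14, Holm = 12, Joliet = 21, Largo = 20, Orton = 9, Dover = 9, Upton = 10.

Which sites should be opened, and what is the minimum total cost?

Open B and C; minimum total cost 516.

For any fixed open set, each retail store goes to its cheapest open site; total = fixed + service.
{B, C}: Sutton→C 4·14=56, Holm→C 2·12=24, Joliet→B 7·21=147, Largo→C 4·20=80, Orton→B 4·9=36, Dover→C 11·9=99, Upton→C 3·10=30. Service 472; fixed 44; total 516.
{C}: Sutton→C 4·14=56, Holm→C 2·12=24, Joliet→C 9·21=189, Largo→C 4·20=80, Orton→C 6·9=54, Dover→C 11·9=99, Upton→C 3·10=30. Service 532; fixed 14; total 546.
{A, B, C}: Sutton→C 4·14=56, Holm→C 2·12=24, Joliet→B 7·21=147, Largo→C 4·20=80, Orton→B 4·9=36, Dover→C 11·9=99, Upton→C 3·10=30. Service 472; fixed 86; total 558.
No other subset beats 516.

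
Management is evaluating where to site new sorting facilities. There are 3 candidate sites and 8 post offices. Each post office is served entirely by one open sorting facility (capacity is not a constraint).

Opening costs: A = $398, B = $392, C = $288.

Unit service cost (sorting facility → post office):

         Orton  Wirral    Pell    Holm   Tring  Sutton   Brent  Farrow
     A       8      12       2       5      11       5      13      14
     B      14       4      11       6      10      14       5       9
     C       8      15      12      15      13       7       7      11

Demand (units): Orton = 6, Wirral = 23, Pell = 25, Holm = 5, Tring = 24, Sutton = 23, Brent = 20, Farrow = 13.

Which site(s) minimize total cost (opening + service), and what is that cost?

Open A and B; minimum total cost 1577.

For any fixed open set, each post office goes to its cheapest open site; total = fixed + service.
{A, B}: Orton→A 8·6=48, Wirral→B 4·23=92, Pell→A 2·25=50, Holm→A 5·5=25, Tring→B 10·24=240, Sutton→A 5·23=115, Brent→B 5·20=100, Farrow→B 9·13=117. Service 787; fixed 790; total 1577.
{A}: service 1220 + fixed 398 = 1618
{B}: service 1260 + fixed 392 = 1652
{A, B, C}: service 787 + fixed 1078 = 1865
(All 7 nonempty subsets were checked; A and B is lowest.)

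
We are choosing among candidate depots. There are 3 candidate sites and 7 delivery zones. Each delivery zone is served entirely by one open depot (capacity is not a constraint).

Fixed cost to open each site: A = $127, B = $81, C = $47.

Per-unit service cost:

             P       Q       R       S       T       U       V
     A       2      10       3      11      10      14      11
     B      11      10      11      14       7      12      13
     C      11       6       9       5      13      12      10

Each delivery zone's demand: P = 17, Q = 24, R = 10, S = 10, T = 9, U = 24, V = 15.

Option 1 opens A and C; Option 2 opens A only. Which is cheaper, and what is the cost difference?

Option 1 is cheaper by 172.

Option 1: {A, C}: P→A 2·17=34, Q→C 6·24=144, R→A 3·10=30, S→C 5·10=50, T→A 10·9=90, U→C 12·24=288, V→C 10·15=150. Service 786; fixed 174; total 960.
Option 2: {A}: P→A 2·17=34, Q→A 10·24=240, R→A 3·10=30, S→A 11·10=110, T→A 10·9=90, U→A 14·24=336, V→A 11·15=165. Service 1005; fixed 127; total 1132.
Difference: |960 − 1132| = 172.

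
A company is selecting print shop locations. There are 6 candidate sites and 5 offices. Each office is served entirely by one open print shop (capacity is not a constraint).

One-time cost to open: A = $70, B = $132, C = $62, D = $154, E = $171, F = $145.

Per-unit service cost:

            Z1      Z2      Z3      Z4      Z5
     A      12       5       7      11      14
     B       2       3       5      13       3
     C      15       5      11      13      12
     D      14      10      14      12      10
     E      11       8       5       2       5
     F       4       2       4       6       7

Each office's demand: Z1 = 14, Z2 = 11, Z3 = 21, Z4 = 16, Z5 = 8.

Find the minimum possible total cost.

Minimum total cost: 459

For any fixed open set, each office goes to its cheapest open site; total = fixed + service.
{F}: Z1→F 4·14=56, Z2→F 2·11=22, Z3→F 4·21=84, Z4→F 6·16=96, Z5→F 7·8=56. Service 314; fixed 145; total 459.
{C, F}: service 314 + fixed 207 = 521
{B, E}: service 222 + fixed 303 = 525
{A, B, C, D, E, F}: Z1→B 2·14=28, Z2→F 2·11=22, Z3→F 4·21=84, Z4→E 2·16=32, Z5→B 3·8=24. Service 190; fixed 734; total 924.
No other subset beats 459.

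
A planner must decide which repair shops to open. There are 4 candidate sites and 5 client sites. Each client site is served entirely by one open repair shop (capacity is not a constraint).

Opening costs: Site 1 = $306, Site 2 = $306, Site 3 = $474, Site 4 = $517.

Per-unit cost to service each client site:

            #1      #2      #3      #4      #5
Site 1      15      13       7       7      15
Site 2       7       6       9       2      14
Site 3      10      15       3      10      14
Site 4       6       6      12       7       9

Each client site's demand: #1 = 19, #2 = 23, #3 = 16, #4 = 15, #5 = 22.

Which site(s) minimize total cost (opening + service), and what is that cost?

Open Site 2 only; minimum total cost 1059.

For any fixed open set, each client site goes to its cheapest open site; total = fixed + service.
{Site 2}: #1→Site 2 7·19=133, #2→Site 2 6·23=138, #3→Site 2 9·16=144, #4→Site 2 2·15=30, #5→Site 2 14·22=308. Service 753; fixed 306; total 1059.
{Site 4}: #1→Site 4 6·19=114, #2→Site 4 6·23=138, #3→Site 4 12·16=192, #4→Site 4 7·15=105, #5→Site 4 9·22=198. Service 747; fixed 517; total 1264.
{Site 1, Site 2}: service 721 + fixed 612 = 1333
{Site 1, Site 2, Site 3, Site 4}: #1→Site 4 6·19=114, #2→Site 2 6·23=138, #3→Site 3 3·16=48, #4→Site 2 2·15=30, #5→Site 4 9·22=198. Service 528; fixed 1603; total 2131.
No other subset beats 1059.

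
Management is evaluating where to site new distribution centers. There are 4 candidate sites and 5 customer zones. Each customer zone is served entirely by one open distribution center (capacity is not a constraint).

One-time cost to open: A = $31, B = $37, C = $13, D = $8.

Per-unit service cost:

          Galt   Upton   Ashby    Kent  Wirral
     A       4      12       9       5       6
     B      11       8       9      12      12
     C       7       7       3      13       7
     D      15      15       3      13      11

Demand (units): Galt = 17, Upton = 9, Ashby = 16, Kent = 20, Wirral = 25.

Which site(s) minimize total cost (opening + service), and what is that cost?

Open A and C; minimum total cost 473.

For any fixed open set, each customer zone goes to its cheapest open site; total = fixed + service.
{A, C}: Galt→A 4·17=68, Upton→C 7·9=63, Ashby→C 3·16=48, Kent→A 5·20=100, Wirral→A 6·25=150. Service 429; fixed 44; total 473.
{A, C, D}: Galt→A 4·17=68, Upton→C 7·9=63, Ashby→C 3·16=48, Kent→A 5·20=100, Wirral→A 6·25=150. Service 429; fixed 52; total 481.
{A, B, C}: Galt→A 4·17=68, Upton→C 7·9=63, Ashby→C 3·16=48, Kent→A 5·20=100, Wirral→A 6·25=150. Service 429; fixed 81; total 510.
{A, B, C, D}: service 429 + fixed 89 = 518
No other subset beats 473.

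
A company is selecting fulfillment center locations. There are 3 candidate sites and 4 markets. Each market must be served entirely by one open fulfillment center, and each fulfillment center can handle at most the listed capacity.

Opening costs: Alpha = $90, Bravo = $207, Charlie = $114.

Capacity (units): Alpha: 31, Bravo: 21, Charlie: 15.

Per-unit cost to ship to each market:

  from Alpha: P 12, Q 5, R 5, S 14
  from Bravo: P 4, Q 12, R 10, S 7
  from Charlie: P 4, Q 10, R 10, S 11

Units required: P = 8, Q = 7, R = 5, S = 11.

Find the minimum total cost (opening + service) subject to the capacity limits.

Minimum total cost: 400

Open {Alpha}: P→Alpha 12·8=96, Q→Alpha 5·7=35, R→Alpha 5·5=25, S→Alpha 14·11=154.
Loads: Alpha carries 31/31. Service 310; fixed 90; total 400.
Next best feasible plan costs 450.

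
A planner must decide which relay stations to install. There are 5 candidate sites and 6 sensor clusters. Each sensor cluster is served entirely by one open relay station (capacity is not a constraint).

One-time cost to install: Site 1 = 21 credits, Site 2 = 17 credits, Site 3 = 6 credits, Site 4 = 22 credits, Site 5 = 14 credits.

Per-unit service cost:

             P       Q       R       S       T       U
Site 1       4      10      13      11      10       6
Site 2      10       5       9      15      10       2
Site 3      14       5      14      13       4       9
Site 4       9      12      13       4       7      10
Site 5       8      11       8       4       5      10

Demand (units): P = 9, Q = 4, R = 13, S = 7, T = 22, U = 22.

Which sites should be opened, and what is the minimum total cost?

Open Site 1, Site 2, Site 3 and Site 5; minimum total cost 378.

For any fixed open set, each sensor cluster goes to its cheapest open site; total = fixed + service.
{Site 1, Site 2, Site 3, Site 5}: P→Site 1 4·9=36, Q→Site 2 5·4=20, R→Site 5 8·13=104, S→Site 5 4·7=28, T→Site 3 4·22=88, U→Site 2 2·22=44. Service 320; fixed 58; total 378.
{Site 2, Site 3, Site 5}: service 356 + fixed 37 = 393
{Site 1, Site 2, Site 5}: service 342 + fixed 52 = 394
{Site 1, Site 2, Site 3, Site 4, Site 5}: service 320 + fixed 80 = 400
No other subset beats 378.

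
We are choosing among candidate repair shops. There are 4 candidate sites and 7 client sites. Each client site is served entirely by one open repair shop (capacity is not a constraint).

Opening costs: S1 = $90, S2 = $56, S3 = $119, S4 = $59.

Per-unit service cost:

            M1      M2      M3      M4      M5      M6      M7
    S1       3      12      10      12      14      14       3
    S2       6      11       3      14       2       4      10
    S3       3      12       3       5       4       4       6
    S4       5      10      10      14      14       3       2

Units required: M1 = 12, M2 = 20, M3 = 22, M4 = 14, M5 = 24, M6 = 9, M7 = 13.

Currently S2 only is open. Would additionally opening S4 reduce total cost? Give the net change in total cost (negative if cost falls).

Yes — net change −86 (cost falls by 86).

Current service cost with {S2}: 768.
Adding S4: each client site re-picks its cheapest; new service cost 623, saving 145.
Extra fixed cost: 59. Net change = 59 − 145 = -86.
(Totals: 824 → 738.)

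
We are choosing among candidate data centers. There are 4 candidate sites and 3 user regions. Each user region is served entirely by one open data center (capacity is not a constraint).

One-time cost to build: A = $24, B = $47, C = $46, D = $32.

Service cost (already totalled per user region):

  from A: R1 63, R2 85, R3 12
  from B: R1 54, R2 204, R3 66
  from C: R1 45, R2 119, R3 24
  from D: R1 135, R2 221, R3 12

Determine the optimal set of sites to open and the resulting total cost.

For any fixed open set, each user region goes to its cheapest open site; total = fixed + service.
{A}: R1→A 63, R2→A 85, R3→A 12. Service 160; fixed 24; total 184.
{A, C}: R1→C 45, R2→A 85, R3→A 12. Service 142; fixed 70; total 212.
{A, D}: service 160 + fixed 56 = 216
{A, B, C, D}: R1→C 45, R2→A 85, R3→A 12. Service 142; fixed 149; total 291.
(All 15 nonempty subsets were checked; A only is lowest.)

Open A only; minimum total cost 184.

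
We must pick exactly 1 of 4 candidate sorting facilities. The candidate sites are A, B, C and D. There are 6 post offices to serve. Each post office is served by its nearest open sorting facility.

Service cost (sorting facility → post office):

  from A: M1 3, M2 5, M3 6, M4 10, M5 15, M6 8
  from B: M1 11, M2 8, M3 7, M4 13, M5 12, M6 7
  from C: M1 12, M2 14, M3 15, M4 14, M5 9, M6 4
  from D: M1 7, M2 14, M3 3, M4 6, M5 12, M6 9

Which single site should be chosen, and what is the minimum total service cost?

Choose A only; total service cost 47.

With exactly 1 open, each post office uses its cheapest among the chosen.
{A}: M1→A 3, M2→A 5, M3→A 6, M4→A 10, M5→A 15, M6→A 8. Service cost 47.
{D}: service cost 51
{B}: service cost 58
Among all 4 size-1 choices, {A} is lowest.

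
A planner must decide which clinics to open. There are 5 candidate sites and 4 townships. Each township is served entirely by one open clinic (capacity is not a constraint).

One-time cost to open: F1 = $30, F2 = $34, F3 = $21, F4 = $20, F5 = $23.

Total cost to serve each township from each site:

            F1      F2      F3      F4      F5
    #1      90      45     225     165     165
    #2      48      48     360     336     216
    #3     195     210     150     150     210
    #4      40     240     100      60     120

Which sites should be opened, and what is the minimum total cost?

For any fixed open set, each township goes to its cheapest open site; total = fixed + service.
{F2, F4}: #1→F2 45, #2→F2 48, #3→F4 150, #4→F4 60. Service 303; fixed 54; total 357.
{F1, F2, F4}: service 283 + fixed 84 = 367
{F1, F2, F3}: #1→F2 45, #2→F1 48, #3→F3 150, #4→F1 40. Service 283; fixed 85; total 368.
{F1, F2, F3, F4, F5}: service 283 + fixed 128 = 411
No other subset beats 357.

Open F2 and F4; minimum total cost 357.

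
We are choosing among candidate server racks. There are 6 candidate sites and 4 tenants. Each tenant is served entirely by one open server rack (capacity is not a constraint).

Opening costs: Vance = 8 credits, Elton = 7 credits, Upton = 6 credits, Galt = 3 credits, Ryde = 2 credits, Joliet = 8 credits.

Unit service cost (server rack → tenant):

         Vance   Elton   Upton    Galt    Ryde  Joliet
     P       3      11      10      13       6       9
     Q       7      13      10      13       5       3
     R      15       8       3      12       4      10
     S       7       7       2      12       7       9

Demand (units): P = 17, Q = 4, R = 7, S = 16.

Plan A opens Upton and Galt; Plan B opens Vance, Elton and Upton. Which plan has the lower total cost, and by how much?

Plan B is cheaper by 119.

Plan A: {Upton, Galt}: P→Upton 10·17=170, Q→Upton 10·4=40, R→Upton 3·7=21, S→Upton 2·16=32. Service 263; fixed 9; total 272.
Plan B: {Vance, Elton, Upton}: P→Vance 3·17=51, Q→Vance 7·4=28, R→Upton 3·7=21, S→Upton 2·16=32. Service 132; fixed 21; total 153.
Difference: |272 − 153| = 119.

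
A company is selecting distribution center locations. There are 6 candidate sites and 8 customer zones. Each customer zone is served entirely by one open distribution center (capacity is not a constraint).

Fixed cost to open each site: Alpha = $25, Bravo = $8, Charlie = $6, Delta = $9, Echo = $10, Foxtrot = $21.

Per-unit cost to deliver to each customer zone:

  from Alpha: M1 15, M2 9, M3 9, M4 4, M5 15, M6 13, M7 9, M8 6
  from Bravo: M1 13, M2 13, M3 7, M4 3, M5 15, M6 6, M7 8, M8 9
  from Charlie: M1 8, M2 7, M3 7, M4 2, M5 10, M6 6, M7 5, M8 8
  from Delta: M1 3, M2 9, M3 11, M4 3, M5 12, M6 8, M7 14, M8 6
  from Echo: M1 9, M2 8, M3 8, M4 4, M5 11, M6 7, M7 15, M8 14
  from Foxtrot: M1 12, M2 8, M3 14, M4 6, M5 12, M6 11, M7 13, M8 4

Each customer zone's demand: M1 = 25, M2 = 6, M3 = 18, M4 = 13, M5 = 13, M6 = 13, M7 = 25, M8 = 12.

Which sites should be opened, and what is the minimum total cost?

Open Charlie, Delta and Foxtrot; minimum total cost 686.

For any fixed open set, each customer zone goes to its cheapest open site; total = fixed + service.
{Charlie, Delta, Foxtrot}: M1→Delta 3·25=75, M2→Charlie 7·6=42, M3→Charlie 7·18=126, M4→Charlie 2·13=26, M5→Charlie 10·13=130, M6→Charlie 6·13=78, M7→Charlie 5·25=125, M8→Foxtrot 4·12=48. Service 650; fixed 36; total 686.
{Charlie, Delta}: M1→Delta 3·25=75, M2→Charlie 7·6=42, M3→Charlie 7·18=126, M4→Charlie 2·13=26, M5→Charlie 10·13=130, M6→Charlie 6·13=78, M7→Charlie 5·25=125, M8→Delta 6·12=72. Service 674; fixed 15; total 689.
{Bravo, Charlie, Delta, Foxtrot}: service 650 + fixed 44 = 694
{Alpha, Bravo, Charlie, Delta, Echo, Foxtrot}: M1→Delta 3·25=75, M2→Charlie 7·6=42, M3→Bravo 7·18=126, M4→Charlie 2·13=26, M5→Charlie 10·13=130, M6→Bravo 6·13=78, M7→Charlie 5·25=125, M8→Foxtrot 4·12=48. Service 650; fixed 79; total 729.
No other subset beats 686.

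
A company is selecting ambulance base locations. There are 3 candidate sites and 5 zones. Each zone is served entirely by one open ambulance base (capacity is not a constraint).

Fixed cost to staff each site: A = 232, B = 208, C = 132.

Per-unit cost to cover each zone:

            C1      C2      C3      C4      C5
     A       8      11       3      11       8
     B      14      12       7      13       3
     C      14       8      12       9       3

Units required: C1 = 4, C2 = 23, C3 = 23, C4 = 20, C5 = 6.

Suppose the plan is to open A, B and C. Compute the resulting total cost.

Each zone is assigned to its cheapest site among the open ones.
{A, B, C}: C1→A 8·4=32, C2→C 8·23=184, C3→A 3·23=69, C4→C 9·20=180, C5→B 3·6=18. Service 483; fixed 572; total 1055.

Total cost: 1055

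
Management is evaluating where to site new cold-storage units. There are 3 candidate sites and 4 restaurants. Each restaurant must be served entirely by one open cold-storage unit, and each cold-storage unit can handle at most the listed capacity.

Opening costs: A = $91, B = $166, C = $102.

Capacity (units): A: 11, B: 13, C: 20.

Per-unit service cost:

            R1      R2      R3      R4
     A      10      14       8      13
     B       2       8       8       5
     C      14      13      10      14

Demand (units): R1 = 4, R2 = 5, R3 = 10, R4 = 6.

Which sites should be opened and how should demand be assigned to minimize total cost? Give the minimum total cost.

Open {B, C}: R1→B 2·4=8, R2→C 13·5=65, R3→C 10·10=100, R4→B 5·6=30.
Loads: B carries 10/13, C carries 15/20. Service 203; fixed 268; total 471.
Next best feasible plan costs 476.

Minimum total cost: 471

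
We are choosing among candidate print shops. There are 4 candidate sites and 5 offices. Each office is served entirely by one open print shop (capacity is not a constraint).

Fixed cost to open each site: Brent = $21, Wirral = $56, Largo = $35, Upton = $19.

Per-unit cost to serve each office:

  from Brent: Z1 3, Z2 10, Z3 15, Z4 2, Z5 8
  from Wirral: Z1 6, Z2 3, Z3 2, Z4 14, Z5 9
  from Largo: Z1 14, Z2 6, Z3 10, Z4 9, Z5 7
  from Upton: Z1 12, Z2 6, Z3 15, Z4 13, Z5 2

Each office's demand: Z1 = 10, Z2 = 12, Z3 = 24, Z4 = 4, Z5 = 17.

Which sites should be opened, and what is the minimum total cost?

Open Brent, Wirral and Upton; minimum total cost 252.

For any fixed open set, each office goes to its cheapest open site; total = fixed + service.
{Brent, Wirral, Upton}: Z1→Brent 3·10=30, Z2→Wirral 3·12=36, Z3→Wirral 2·24=48, Z4→Brent 2·4=8, Z5→Upton 2·17=34. Service 156; fixed 96; total 252.
{Brent, Wirral, Largo, Upton}: Z1→Brent 3·10=30, Z2→Wirral 3·12=36, Z3→Wirral 2·24=48, Z4→Brent 2·4=8, Z5→Upton 2·17=34. Service 156; fixed 131; total 287.
{Wirral, Upton}: service 230 + fixed 75 = 305
{Upton}: service 638 + fixed 19 = 657
No other subset beats 252.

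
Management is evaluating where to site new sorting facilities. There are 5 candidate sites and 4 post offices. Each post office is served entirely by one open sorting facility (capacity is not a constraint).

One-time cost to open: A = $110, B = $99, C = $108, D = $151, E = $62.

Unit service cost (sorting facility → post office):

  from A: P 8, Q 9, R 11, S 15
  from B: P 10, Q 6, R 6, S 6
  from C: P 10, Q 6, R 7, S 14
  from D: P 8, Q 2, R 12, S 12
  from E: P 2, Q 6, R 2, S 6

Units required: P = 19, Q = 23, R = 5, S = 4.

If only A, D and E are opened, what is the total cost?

Total cost: 441

Each post office is assigned to its cheapest site among the open ones.
{A, D, E}: P→E 2·19=38, Q→D 2·23=46, R→E 2·5=10, S→E 6·4=24. Service 118; fixed 323; total 441.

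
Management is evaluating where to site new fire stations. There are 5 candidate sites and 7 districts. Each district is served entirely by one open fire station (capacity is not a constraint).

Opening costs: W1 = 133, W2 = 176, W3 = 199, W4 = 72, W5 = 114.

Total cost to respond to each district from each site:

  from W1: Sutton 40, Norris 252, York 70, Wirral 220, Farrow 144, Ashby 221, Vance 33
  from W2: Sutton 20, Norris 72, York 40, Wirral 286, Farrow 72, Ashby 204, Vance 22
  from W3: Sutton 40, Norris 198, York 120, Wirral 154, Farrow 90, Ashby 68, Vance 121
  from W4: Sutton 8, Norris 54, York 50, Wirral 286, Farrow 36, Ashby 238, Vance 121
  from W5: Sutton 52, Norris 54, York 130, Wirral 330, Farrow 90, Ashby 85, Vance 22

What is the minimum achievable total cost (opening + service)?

For any fixed open set, each district goes to its cheapest open site; total = fixed + service.
{W4, W5}: Sutton→W4 8, Norris→W4 54, York→W4 50, Wirral→W4 286, Farrow→W4 36, Ashby→W5 85, Vance→W5 22. Service 541; fixed 186; total 727.
{W3, W4}: Sutton→W4 8, Norris→W4 54, York→W4 50, Wirral→W3 154, Farrow→W4 36, Ashby→W3 68, Vance→W3 121. Service 491; fixed 271; total 762.
{W3, W4, W5}: service 392 + fixed 385 = 777
{W1, W2, W3, W4, W5}: service 382 + fixed 694 = 1076
No other subset beats 727.

Minimum total cost: 727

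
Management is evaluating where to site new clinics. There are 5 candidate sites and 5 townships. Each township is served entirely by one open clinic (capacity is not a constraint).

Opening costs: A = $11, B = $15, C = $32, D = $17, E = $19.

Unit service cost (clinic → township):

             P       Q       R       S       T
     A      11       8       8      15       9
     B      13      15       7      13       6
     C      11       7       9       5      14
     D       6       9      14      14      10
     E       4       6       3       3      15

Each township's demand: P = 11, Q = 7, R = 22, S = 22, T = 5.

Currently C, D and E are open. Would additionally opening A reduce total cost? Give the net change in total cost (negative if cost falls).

Current service cost with {C, D, E}: 268.
Adding A: each township re-picks its cheapest; new service cost 263, saving 5.
Extra fixed cost: 11. Net change = 11 − 5 = 6.
(Totals: 336 → 342.)

No — net change +6 (cost rises by 6).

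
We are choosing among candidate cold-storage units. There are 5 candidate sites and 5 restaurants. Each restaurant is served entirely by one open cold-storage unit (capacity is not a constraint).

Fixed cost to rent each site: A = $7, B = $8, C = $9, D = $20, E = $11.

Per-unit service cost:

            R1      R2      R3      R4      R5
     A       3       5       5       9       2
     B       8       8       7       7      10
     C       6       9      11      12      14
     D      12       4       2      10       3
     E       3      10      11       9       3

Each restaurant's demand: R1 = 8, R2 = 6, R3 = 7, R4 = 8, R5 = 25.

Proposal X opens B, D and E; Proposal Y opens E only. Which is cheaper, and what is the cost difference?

Proposal X: {B, D, E}: R1→E 3·8=24, R2→D 4·6=24, R3→D 2·7=14, R4→B 7·8=56, R5→D 3·25=75. Service 193; fixed 39; total 232.
Proposal Y: {E}: R1→E 3·8=24, R2→E 10·6=60, R3→E 11·7=77, R4→E 9·8=72, R5→E 3·25=75. Service 308; fixed 11; total 319.
Difference: |232 − 319| = 87.

Proposal X is cheaper by 87.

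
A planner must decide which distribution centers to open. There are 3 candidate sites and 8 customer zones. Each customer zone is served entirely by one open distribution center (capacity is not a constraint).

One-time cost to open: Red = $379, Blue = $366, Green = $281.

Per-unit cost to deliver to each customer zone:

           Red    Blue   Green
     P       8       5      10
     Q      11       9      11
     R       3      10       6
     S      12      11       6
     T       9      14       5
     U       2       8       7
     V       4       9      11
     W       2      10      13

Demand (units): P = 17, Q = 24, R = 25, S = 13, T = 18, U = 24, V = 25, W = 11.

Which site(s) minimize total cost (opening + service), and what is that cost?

For any fixed open set, each customer zone goes to its cheapest open site; total = fixed + service.
{Red}: P→Red 8·17=136, Q→Red 11·24=264, R→Red 3·25=75, S→Red 12·13=156, T→Red 9·18=162, U→Red 2·24=48, V→Red 4·25=100, W→Red 2·11=22. Service 963; fixed 379; total 1342.
{Red, Green}: service 813 + fixed 660 = 1473
{Red, Blue}: service 851 + fixed 745 = 1596
{Red, Blue, Green}: P→Blue 5·17=85, Q→Blue 9·24=216, R→Red 3·25=75, S→Green 6·13=78, T→Green 5·18=90, U→Red 2·24=48, V→Red 4·25=100, W→Red 2·11=22. Service 714; fixed 1026; total 1740.
No other subset beats 1342.

Open Red only; minimum total cost 1342.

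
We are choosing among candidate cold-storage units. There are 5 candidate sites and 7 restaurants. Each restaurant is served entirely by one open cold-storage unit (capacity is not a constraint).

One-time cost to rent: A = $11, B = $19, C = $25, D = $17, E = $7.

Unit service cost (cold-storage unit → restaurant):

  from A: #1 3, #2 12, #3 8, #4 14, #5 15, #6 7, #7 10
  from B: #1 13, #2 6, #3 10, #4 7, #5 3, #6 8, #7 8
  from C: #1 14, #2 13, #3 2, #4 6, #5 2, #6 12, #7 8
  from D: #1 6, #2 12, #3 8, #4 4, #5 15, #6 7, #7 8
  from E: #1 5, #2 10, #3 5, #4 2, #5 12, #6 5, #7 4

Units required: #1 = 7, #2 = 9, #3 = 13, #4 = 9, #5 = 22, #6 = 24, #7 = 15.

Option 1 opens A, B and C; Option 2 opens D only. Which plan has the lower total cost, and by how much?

Option 1 is cheaper by 383.

Option 1: {A, B, C}: #1→A 3·7=21, #2→B 6·9=54, #3→C 2·13=26, #4→C 6·9=54, #5→C 2·22=44, #6→A 7·24=168, #7→B 8·15=120. Service 487; fixed 55; total 542.
Option 2: {D}: #1→D 6·7=42, #2→D 12·9=108, #3→D 8·13=104, #4→D 4·9=36, #5→D 15·22=330, #6→D 7·24=168, #7→D 8·15=120. Service 908; fixed 17; total 925.
Difference: |542 − 925| = 383.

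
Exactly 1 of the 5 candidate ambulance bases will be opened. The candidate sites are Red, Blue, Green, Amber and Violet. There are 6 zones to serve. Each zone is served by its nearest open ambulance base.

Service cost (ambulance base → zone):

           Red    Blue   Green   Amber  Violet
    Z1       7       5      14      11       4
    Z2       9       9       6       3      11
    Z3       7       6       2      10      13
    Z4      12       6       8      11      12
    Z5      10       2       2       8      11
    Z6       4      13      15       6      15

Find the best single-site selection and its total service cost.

With exactly 1 open, each zone uses its cheapest among the chosen.
{Blue}: Z1→Blue 5, Z2→Blue 9, Z3→Blue 6, Z4→Blue 6, Z5→Blue 2, Z6→Blue 13. Service cost 41.
{Green}: service cost 47
{Red}: service cost 49
Among all 5 size-1 choices, {Blue} is lowest.

Choose Blue only; total service cost 41.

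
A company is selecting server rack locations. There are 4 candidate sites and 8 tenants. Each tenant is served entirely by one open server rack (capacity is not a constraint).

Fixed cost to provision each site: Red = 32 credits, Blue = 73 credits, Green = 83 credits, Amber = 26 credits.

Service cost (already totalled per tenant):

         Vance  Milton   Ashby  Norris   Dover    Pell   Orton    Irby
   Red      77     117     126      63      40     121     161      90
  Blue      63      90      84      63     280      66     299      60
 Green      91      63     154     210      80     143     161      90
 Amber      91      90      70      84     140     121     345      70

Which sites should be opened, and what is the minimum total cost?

For any fixed open set, each tenant goes to its cheapest open site; total = fixed + service.
{Red, Blue}: Vance→Blue 63, Milton→Blue 90, Ashby→Blue 84, Norris→Red 63, Dover→Red 40, Pell→Blue 66, Orton→Red 161, Irby→Blue 60. Service 627; fixed 105; total 732.
{Red, Blue, Amber}: service 613 + fixed 131 = 744
{Red, Amber}: service 692 + fixed 58 = 750
{Red, Blue, Green, Amber}: Vance→Blue 63, Milton→Green 63, Ashby→Amber 70, Norris→Red 63, Dover→Red 40, Pell→Blue 66, Orton→Red 161, Irby→Blue 60. Service 586; fixed 214; total 800.
(All 15 nonempty subsets were checked; Red and Blue is lowest.)

Open Red and Blue; minimum total cost 732.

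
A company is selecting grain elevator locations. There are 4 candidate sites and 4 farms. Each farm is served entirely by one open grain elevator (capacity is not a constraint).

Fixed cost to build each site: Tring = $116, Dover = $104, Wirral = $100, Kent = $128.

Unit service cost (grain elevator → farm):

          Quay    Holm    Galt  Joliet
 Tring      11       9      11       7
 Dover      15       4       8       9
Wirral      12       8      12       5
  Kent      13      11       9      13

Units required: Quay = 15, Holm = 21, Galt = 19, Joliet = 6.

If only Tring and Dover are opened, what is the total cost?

Total cost: 663

Each farm is assigned to its cheapest site among the open ones.
{Tring, Dover}: Quay→Tring 11·15=165, Holm→Dover 4·21=84, Galt→Dover 8·19=152, Joliet→Tring 7·6=42. Service 443; fixed 220; total 663.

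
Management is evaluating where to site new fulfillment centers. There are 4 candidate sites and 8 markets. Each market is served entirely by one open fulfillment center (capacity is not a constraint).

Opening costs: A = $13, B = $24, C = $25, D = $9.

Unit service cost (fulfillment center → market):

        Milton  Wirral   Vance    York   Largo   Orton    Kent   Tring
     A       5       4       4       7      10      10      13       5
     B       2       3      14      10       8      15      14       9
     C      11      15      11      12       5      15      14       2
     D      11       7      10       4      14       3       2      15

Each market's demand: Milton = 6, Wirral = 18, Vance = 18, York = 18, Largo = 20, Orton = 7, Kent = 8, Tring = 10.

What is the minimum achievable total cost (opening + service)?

For any fixed open set, each market goes to its cheapest open site; total = fixed + service.
{A, B, C, D}: Milton→B 2·6=12, Wirral→B 3·18=54, Vance→A 4·18=72, York→D 4·18=72, Largo→C 5·20=100, Orton→D 3·7=21, Kent→D 2·8=16, Tring→C 2·10=20. Service 367; fixed 71; total 438.
{A, C, D}: service 403 + fixed 47 = 450
{A, B, D}: Milton→B 2·6=12, Wirral→B 3·18=54, Vance→A 4·18=72, York→D 4·18=72, Largo→B 8·20=160, Orton→D 3·7=21, Kent→D 2·8=16, Tring→A 5·10=50. Service 457; fixed 46; total 503.
{D}: Milton→D 11·6=66, Wirral→D 7·18=126, Vance→D 10·18=180, York→D 4·18=72, Largo→D 14·20=280, Orton→D 3·7=21, Kent→D 2·8=16, Tring→D 15·10=150. Service 911; fixed 9; total 920.
(All 15 nonempty subsets were checked; A, B, C and D is lowest.)

Minimum total cost: 438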